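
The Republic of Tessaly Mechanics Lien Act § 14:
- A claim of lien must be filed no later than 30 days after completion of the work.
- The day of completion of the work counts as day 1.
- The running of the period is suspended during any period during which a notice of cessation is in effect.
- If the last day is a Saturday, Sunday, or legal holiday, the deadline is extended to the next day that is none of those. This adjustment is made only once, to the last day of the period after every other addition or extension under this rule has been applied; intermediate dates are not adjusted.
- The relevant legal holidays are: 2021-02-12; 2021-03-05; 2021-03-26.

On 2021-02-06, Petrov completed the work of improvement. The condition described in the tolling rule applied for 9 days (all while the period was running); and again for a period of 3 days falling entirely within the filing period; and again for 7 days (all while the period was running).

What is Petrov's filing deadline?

Counting 2021-02-06 as day 1, day 30 is March 7, 2021.
Tolling adds 9 days: March 7, 2021 + 9 days = March 16, 2021.
Tolling adds 3 days: March 16, 2021 + 3 days = March 19, 2021.
Tolling adds 7 days: March 19, 2021 + 7 days = March 26, 2021.
March 26, 2021 is a listed holiday; March 27, 2021 is Saturday; March 28, 2021 is Sunday. The next qualifying day is March 29, 2021.

March 29, 2021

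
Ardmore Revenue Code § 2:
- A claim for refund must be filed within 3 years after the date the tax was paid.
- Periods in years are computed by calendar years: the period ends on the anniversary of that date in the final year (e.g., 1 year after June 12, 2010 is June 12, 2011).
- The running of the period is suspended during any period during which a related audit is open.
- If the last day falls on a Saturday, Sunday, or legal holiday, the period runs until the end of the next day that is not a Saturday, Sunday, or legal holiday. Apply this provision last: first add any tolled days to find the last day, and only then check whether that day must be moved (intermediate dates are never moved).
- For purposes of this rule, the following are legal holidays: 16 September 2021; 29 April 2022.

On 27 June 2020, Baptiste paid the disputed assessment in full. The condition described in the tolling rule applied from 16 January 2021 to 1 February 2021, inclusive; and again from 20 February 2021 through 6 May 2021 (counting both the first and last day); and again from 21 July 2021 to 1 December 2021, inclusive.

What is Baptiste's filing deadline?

3 years after 27 June 2020 is June 27, 2023.
From January 16, 2021 through February 1, 2021 inclusive is 17 days; tolling adds 17 days: June 27, 2023 + 17 days = July 14, 2023.
From February 20, 2021 through May 6, 2021 inclusive is 76 days; tolling adds 76 days: July 14, 2023 + 76 days = September 28, 2023.
From July 21, 2021 through December 1, 2021 inclusive is 134 days; tolling adds 134 days: September 28, 2023 + 134 days = February 9, 2024.
February 9, 2024 is a Friday and not a legal holiday, so no extension applies.

February 9, 2024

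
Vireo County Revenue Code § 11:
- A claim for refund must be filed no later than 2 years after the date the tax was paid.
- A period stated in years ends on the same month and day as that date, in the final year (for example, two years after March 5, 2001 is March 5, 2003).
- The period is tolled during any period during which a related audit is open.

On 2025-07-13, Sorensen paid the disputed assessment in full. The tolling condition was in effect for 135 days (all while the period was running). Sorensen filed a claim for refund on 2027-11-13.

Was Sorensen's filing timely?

2 years after 2025-07-13 is July 13, 2027.
Tolling adds 135 days: July 13, 2027 + 135 days = November 25, 2027.
The deadline is November 25, 2027; the filing on November 13, 2027 is on or before that date.

Yes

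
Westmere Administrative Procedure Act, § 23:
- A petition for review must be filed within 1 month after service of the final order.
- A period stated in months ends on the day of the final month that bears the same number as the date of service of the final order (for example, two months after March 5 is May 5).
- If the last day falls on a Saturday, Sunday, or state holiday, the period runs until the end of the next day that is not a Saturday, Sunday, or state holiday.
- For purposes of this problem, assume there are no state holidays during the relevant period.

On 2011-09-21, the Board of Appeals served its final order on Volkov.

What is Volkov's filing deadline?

October 21, 2011

1 month after 2011-09-21 is October 21, 2011.
October 21, 2011 is a Friday and not a state holiday, so no extension applies.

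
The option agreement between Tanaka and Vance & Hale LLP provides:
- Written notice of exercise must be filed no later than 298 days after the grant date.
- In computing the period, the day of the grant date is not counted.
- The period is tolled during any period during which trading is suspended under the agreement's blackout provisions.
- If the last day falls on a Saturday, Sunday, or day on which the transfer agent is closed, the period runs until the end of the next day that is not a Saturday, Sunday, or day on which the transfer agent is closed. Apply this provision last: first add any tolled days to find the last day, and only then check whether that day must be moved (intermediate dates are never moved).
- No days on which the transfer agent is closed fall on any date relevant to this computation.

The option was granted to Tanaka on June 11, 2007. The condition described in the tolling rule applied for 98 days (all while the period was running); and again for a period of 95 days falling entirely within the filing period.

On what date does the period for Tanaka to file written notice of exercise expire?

298 days after June 11, 2007 is April 4, 2008.
Tolling adds 98 days: April 4, 2008 + 98 days = July 11, 2008.
Tolling adds 95 days: July 11, 2008 + 95 days = October 14, 2008.
October 14, 2008 is a Tuesday and not a day on which the transfer agent is closed, so no extension applies.

October 14, 2008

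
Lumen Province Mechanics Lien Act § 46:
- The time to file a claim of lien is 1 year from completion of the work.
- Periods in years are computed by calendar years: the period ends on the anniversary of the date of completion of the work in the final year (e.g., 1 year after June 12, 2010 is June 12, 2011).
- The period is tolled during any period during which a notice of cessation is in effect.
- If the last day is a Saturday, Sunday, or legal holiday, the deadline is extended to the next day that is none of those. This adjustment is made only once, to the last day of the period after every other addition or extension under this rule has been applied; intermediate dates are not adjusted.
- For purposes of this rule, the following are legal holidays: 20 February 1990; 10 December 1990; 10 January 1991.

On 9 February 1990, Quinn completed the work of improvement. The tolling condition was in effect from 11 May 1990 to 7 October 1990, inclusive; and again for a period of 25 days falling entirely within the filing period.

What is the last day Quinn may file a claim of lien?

August 5, 1991

1 year after 9 February 1990 is February 9, 1991.
From May 11, 1990 through October 7, 1990 inclusive is 150 days; tolling adds 150 days: February 9, 1991 + 150 days = July 9, 1991.
Tolling adds 25 days: July 9, 1991 + 25 days = August 3, 1991.
August 3, 1991 is Saturday; August 4, 1991 is Sunday. The next qualifying day is August 5, 1991.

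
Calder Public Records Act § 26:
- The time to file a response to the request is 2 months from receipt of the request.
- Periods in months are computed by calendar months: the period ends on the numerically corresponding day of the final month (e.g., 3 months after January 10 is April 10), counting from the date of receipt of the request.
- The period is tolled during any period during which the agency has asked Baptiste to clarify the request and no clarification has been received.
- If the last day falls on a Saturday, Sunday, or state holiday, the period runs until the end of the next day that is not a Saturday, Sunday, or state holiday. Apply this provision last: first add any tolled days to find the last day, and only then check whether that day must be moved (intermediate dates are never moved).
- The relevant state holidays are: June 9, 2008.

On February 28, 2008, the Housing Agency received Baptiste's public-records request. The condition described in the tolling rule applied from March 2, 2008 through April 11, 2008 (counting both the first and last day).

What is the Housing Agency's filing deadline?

June 10, 2008

2 months after February 28, 2008 is April 28, 2008.
From March 2, 2008 through April 11, 2008 inclusive is 41 days; tolling adds 41 days: April 28, 2008 + 41 days = June 8, 2008.
June 8, 2008 is Sunday; June 9, 2008 is a listed holiday. The next qualifying day is June 10, 2008.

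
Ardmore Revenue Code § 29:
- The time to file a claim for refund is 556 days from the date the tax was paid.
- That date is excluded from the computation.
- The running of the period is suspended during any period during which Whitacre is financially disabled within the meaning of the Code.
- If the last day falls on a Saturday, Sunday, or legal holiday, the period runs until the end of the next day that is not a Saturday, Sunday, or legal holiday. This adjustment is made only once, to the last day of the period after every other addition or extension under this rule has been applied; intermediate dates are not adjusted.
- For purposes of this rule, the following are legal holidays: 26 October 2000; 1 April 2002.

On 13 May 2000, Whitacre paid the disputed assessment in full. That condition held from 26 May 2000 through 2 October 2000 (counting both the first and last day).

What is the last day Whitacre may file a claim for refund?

556 days after 13 May 2000 is November 20, 2001.
From May 26, 2000 through October 2, 2000 inclusive is 130 days; tolling adds 130 days: November 20, 2001 + 130 days = March 30, 2002.
March 30, 2002 is Saturday; March 31, 2002 is Sunday; April 1, 2002 is a listed holiday. The next qualifying day is April 2, 2002.

April 2, 2002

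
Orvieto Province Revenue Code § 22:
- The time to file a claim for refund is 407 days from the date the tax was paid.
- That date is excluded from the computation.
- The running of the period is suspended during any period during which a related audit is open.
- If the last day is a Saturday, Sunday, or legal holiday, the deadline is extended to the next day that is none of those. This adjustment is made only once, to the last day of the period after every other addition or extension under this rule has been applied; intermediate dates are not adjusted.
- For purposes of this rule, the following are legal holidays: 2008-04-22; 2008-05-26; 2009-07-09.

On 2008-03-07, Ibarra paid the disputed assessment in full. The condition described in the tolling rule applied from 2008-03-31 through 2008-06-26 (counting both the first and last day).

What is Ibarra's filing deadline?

July 15, 2009

407 days after 2008-03-07 is April 18, 2009.
From March 31, 2008 through June 26, 2008 inclusive is 88 days; tolling adds 88 days: April 18, 2009 + 88 days = July 15, 2009.
July 15, 2009 is a Wednesday and not a legal holiday, so no extension applies.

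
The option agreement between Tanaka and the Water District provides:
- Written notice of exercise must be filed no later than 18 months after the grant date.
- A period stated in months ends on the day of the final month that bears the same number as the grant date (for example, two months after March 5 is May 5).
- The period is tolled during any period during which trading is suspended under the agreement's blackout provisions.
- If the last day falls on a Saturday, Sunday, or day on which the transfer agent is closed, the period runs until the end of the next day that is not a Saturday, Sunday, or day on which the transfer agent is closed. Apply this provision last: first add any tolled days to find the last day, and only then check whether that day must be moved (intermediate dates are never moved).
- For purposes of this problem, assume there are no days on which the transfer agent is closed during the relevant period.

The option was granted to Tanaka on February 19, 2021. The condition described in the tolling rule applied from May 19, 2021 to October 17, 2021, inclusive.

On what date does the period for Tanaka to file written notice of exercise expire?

18 months after February 19, 2021 is August 19, 2022.
From May 19, 2021 through October 17, 2021 inclusive is 152 days; tolling adds 152 days: August 19, 2022 + 152 days = January 18, 2023.
January 18, 2023 is a Wednesday and not a day on which the transfer agent is closed, so no extension applies.

January 18, 2023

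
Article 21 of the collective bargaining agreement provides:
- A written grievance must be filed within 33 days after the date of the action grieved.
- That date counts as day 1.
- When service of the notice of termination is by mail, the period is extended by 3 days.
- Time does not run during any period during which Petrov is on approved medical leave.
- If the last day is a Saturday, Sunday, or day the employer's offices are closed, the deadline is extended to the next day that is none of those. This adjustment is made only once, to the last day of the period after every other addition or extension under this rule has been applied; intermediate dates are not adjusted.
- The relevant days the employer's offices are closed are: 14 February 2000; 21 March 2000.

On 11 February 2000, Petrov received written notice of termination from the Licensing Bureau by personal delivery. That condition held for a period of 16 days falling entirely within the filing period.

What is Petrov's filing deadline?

March 30, 2000

Counting 11 February 2000 as day 1, day 33 is March 14, 2000.
Service was not by mail, so no mail extension applies.
Tolling adds 16 days: March 14, 2000 + 16 days = March 30, 2000.
March 30, 2000 is a Thursday and not a day the employer's offices are closed, so no extension applies.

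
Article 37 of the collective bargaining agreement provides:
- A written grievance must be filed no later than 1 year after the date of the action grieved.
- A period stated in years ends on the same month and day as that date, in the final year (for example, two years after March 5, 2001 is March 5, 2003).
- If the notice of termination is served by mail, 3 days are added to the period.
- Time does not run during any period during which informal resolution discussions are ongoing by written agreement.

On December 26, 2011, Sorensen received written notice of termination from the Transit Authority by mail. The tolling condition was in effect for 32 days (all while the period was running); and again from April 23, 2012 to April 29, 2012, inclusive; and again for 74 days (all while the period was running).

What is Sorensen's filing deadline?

April 21, 2013

1 year after December 26, 2011 is December 26, 2012.
Service was by mail, adding 3 days: December 26, 2012 + 3 days = December 29, 2012.
Tolling adds 32 days: December 29, 2012 + 32 days = January 30, 2013.
From April 23, 2012 through April 29, 2012 inclusive is 7 days; tolling adds 7 days: January 30, 2013 + 7 days = February 6, 2013.
Tolling adds 74 days: February 6, 2013 + 74 days = April 21, 2013.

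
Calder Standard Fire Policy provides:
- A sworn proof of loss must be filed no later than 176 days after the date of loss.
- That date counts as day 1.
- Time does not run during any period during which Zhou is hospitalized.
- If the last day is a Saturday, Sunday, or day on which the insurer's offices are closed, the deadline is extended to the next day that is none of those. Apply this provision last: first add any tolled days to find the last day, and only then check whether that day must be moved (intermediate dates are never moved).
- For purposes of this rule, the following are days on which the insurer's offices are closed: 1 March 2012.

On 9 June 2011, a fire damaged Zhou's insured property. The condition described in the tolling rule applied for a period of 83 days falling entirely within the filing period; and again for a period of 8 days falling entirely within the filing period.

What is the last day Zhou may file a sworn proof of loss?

March 2, 2012

Counting 9 June 2011 as day 1, day 176 is December 1, 2011.
Tolling adds 83 days: December 1, 2011 + 83 days = February 22, 2012.
Tolling adds 8 days: February 22, 2012 + 8 days = March 1, 2012.
March 1, 2012 is a listed holiday. The next qualifying day is March 2, 2012.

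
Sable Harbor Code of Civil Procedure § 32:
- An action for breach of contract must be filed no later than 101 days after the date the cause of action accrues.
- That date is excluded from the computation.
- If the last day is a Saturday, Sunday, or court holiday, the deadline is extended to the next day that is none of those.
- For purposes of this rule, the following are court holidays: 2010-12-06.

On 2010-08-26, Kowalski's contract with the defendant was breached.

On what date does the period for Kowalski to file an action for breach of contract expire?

101 days after 2010-08-26 is December 5, 2010.
December 5, 2010 is Sunday; December 6, 2010 is a listed holiday. The next qualifying day is December 7, 2010.

December 7, 2010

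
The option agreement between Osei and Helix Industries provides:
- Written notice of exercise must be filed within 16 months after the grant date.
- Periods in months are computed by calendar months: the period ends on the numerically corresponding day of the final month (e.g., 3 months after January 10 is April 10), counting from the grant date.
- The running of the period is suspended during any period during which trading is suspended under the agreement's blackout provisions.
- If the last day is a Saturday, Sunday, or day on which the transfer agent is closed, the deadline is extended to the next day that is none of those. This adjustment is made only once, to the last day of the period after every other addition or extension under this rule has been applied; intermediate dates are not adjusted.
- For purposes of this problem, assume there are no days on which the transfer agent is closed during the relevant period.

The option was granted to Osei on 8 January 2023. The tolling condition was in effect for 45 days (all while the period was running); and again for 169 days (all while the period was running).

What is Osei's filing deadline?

16 months after 8 January 2023 is May 8, 2024.
Tolling adds 45 days: May 8, 2024 + 45 days = June 22, 2024.
Tolling adds 169 days: June 22, 2024 + 169 days = December 8, 2024.
December 8, 2024 is Sunday. The next qualifying day is December 9, 2024.

December 9, 2024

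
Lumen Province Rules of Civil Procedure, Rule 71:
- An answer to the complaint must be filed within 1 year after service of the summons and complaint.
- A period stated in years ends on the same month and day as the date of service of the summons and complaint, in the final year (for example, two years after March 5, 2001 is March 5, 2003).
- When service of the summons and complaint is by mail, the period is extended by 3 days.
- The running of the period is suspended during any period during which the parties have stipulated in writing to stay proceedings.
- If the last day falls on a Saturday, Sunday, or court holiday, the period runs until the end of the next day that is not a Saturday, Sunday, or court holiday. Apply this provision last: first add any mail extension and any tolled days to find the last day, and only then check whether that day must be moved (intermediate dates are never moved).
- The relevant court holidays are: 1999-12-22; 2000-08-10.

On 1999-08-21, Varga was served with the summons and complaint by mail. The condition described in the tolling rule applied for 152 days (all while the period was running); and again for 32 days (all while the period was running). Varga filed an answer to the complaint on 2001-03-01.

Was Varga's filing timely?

1 year after 1999-08-21 is August 21, 2000.
Service was by mail, adding 3 days: August 21, 2000 + 3 days = August 24, 2000.
Tolling adds 152 days: August 24, 2000 + 152 days = January 23, 2001.
Tolling adds 32 days: January 23, 2001 + 32 days = February 24, 2001.
February 24, 2001 is Saturday; February 25, 2001 is Sunday. The next qualifying day is February 26, 2001.
The deadline is February 26, 2001; the filing on March 1, 2001 is after that date.

No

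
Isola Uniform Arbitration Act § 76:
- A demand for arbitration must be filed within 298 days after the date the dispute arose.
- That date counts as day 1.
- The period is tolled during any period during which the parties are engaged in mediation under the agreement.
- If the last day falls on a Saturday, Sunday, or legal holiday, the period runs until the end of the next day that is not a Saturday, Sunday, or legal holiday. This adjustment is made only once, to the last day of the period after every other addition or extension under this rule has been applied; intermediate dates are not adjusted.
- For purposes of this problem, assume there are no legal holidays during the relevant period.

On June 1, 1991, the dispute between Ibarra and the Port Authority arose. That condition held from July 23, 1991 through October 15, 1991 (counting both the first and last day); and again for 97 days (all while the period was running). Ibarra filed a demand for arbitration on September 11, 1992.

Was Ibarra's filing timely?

Counting June 1, 1991 as day 1, day 298 is March 24, 1992.
From July 23, 1991 through October 15, 1991 inclusive is 85 days; tolling adds 85 days: March 24, 1992 + 85 days = June 17, 1992.
Tolling adds 97 days: June 17, 1992 + 97 days = September 22, 1992.
September 22, 1992 is a Tuesday and not a legal holiday, so no extension applies.
The deadline is September 22, 1992; the filing on September 11, 1992 is on or before that date.

Yes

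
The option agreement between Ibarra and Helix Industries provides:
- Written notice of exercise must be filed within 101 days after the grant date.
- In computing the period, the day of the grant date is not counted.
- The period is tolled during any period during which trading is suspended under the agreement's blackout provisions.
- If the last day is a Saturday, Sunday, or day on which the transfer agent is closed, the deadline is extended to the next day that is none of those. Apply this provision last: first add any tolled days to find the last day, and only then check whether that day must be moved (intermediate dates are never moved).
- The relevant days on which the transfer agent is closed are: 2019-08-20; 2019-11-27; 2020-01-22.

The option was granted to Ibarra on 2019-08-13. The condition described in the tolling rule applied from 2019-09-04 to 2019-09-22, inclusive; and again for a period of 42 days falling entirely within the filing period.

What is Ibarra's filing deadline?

January 23, 2020

101 days after 2019-08-13 is November 22, 2019.
From September 4, 2019 through September 22, 2019 inclusive is 19 days; tolling adds 19 days: November 22, 2019 + 19 days = December 11, 2019.
Tolling adds 42 days: December 11, 2019 + 42 days = January 22, 2020.
January 22, 2020 is a listed holiday. The next qualifying day is January 23, 2020.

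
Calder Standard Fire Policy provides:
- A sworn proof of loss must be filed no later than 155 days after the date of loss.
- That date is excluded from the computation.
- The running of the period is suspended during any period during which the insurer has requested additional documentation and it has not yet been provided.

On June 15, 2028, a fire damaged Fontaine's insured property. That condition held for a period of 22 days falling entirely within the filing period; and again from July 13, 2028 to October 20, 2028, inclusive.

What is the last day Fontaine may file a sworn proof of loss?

155 days after June 15, 2028 is November 17, 2028.
Tolling adds 22 days: November 17, 2028 + 22 days = December 9, 2028.
From July 13, 2028 through October 20, 2028 inclusive is 100 days; tolling adds 100 days: December 9, 2028 + 100 days = March 19, 2029.

March 19, 2029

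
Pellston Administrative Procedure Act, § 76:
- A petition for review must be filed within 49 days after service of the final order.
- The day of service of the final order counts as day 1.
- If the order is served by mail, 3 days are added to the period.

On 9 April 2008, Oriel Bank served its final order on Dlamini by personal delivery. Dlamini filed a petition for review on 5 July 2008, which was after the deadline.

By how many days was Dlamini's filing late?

Counting 9 April 2008 as day 1, day 49 is May 27, 2008.
Service was not by mail, so no mail extension applies.
The deadline is May 27, 2008; from May 27, 2008 to July 5, 2008 is 39 days.

39 days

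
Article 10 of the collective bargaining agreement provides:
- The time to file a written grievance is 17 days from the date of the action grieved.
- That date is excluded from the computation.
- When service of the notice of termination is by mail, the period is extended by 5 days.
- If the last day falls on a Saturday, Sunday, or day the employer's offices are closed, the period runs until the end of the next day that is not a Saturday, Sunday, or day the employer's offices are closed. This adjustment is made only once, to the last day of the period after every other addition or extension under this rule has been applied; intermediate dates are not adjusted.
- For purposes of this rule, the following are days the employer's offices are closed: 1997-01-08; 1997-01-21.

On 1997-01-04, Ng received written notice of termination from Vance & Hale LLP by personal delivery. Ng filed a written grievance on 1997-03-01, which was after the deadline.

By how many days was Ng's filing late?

17 days after 1997-01-04 is January 21, 1997.
Service was not by mail, so no mail extension applies.
January 21, 1997 is a listed holiday. The next qualifying day is January 22, 1997.
The deadline is January 22, 1997; from January 22, 1997 to March 1, 1997 is 38 days.

38 days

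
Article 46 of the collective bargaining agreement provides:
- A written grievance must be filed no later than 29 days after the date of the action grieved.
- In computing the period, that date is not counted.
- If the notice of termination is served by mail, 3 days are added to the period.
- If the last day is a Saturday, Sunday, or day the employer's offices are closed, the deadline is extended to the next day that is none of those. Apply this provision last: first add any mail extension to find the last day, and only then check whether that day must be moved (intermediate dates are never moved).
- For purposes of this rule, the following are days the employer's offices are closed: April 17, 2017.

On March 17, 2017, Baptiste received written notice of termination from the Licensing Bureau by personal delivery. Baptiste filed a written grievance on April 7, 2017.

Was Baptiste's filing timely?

29 days after March 17, 2017 is April 15, 2017.
Service was not by mail, so no mail extension applies.
April 15, 2017 is Saturday; April 16, 2017 is Sunday; April 17, 2017 is a listed holiday. The next qualifying day is April 18, 2017.
The deadline is April 18, 2017; the filing on April 7, 2017 is on or before that date.

Yes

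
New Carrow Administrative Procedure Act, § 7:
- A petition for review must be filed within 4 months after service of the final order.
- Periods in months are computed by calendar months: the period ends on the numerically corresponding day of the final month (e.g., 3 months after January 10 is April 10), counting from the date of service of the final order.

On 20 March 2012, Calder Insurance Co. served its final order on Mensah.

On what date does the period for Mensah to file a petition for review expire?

4 months after 20 March 2012 is July 20, 2012.

July 20, 2012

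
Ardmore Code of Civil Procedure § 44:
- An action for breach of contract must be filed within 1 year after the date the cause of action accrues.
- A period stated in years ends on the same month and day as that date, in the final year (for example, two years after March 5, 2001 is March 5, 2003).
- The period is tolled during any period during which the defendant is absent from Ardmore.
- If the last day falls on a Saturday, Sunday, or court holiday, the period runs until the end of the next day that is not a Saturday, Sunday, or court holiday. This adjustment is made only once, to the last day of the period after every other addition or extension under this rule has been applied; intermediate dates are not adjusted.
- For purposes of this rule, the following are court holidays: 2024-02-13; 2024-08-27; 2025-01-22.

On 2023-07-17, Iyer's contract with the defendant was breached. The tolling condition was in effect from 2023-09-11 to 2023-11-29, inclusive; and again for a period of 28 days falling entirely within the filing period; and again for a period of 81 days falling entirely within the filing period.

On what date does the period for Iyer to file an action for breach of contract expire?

1 year after 2023-07-17 is July 17, 2024.
From September 11, 2023 through November 29, 2023 inclusive is 80 days; tolling adds 80 days: July 17, 2024 + 80 days = October 5, 2024.
Tolling adds 28 days: October 5, 2024 + 28 days = November 2, 2024.
Tolling adds 81 days: November 2, 2024 + 81 days = January 22, 2025.
January 22, 2025 is a listed holiday. The next qualifying day is January 23, 2025.

January 23, 2025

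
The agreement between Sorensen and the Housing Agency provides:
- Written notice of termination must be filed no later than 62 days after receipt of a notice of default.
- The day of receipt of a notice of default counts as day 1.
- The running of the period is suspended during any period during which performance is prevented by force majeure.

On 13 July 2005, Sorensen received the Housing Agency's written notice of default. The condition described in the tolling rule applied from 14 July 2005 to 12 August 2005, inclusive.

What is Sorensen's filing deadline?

Counting 13 July 2005 as day 1, day 62 is September 12, 2005.
From July 14, 2005 through August 12, 2005 inclusive is 30 days; tolling adds 30 days: September 12, 2005 + 30 days = October 12, 2005.

October 12, 2005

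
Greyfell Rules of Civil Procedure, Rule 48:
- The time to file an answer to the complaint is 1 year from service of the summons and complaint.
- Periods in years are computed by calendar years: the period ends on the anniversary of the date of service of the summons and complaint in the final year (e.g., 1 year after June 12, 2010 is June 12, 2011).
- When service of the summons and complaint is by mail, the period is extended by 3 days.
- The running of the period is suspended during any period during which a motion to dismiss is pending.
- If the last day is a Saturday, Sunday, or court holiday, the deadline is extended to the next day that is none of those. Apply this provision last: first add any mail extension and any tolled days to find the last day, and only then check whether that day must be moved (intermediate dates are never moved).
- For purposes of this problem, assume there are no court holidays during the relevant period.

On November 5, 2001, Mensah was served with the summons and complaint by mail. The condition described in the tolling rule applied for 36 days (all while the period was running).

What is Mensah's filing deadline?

1 year after November 5, 2001 is November 5, 2002.
Service was by mail, adding 3 days: November 5, 2002 + 3 days = November 8, 2002.
Tolling adds 36 days: November 8, 2002 + 36 days = December 14, 2002.
December 14, 2002 is Saturday; December 15, 2002 is Sunday. The next qualifying day is December 16, 2002.

December 16, 2002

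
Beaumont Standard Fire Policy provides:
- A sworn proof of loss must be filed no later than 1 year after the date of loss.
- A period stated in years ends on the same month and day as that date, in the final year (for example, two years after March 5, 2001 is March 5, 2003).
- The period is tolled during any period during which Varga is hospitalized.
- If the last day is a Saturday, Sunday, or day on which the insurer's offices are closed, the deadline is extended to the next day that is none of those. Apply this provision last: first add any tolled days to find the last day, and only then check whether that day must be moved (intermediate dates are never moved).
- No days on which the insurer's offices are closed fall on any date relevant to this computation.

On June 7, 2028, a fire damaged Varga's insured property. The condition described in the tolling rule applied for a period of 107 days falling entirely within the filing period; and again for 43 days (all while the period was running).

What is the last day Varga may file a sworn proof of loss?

November 5, 2029

1 year after June 7, 2028 is June 7, 2029.
Tolling adds 107 days: June 7, 2029 + 107 days = September 22, 2029.
Tolling adds 43 days: September 22, 2029 + 43 days = November 4, 2029.
November 4, 2029 is Sunday. The next qualifying day is November 5, 2029.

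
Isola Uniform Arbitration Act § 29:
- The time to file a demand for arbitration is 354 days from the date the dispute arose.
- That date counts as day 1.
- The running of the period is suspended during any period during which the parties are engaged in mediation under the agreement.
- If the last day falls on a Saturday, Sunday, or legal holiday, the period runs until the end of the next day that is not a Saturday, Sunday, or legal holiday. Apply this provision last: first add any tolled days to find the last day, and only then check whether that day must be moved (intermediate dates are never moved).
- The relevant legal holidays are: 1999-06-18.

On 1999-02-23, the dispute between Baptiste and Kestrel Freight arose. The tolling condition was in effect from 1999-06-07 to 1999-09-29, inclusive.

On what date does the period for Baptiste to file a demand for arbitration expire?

June 5, 2000

Counting 1999-02-23 as day 1, day 354 is February 11, 2000.
From June 7, 1999 through September 29, 1999 inclusive is 115 days; tolling adds 115 days: February 11, 2000 + 115 days = June 5, 2000.
June 5, 2000 is a Monday and not a legal holiday, so no extension applies.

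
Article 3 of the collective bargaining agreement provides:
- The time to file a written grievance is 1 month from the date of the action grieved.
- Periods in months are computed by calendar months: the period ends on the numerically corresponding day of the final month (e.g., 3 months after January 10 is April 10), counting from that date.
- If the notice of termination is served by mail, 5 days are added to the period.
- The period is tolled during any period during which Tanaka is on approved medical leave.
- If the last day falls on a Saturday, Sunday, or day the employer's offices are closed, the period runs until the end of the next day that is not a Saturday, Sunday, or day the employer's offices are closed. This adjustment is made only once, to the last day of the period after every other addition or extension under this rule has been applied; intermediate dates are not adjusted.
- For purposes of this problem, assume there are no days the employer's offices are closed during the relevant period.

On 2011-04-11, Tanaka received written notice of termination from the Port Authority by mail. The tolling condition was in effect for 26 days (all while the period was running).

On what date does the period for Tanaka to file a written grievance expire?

June 13, 2011

1 month after 2011-04-11 is May 11, 2011.
Service was by mail, adding 5 days: May 11, 2011 + 5 days = May 16, 2011.
Tolling adds 26 days: May 16, 2011 + 26 days = June 11, 2011.
June 11, 2011 is Saturday; June 12, 2011 is Sunday. The next qualifying day is June 13, 2011.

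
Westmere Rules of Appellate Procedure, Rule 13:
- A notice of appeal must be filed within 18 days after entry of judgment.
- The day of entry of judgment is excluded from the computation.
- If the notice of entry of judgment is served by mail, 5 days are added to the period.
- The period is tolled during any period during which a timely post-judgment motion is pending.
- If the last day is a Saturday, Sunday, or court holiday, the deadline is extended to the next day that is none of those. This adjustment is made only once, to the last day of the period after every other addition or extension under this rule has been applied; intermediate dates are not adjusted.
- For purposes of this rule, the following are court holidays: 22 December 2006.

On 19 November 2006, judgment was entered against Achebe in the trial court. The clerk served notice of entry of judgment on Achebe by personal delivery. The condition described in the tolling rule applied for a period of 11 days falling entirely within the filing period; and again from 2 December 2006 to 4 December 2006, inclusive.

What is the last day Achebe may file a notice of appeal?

December 21, 2006

18 days after 19 November 2006 is December 7, 2006.
Service was not by mail, so no mail extension applies.
Tolling adds 11 days: December 7, 2006 + 11 days = December 18, 2006.
From December 2, 2006 through December 4, 2006 inclusive is 3 days; tolling adds 3 days: December 18, 2006 + 3 days = December 21, 2006.
December 21, 2006 is a Thursday and not a court holiday, so no extension applies.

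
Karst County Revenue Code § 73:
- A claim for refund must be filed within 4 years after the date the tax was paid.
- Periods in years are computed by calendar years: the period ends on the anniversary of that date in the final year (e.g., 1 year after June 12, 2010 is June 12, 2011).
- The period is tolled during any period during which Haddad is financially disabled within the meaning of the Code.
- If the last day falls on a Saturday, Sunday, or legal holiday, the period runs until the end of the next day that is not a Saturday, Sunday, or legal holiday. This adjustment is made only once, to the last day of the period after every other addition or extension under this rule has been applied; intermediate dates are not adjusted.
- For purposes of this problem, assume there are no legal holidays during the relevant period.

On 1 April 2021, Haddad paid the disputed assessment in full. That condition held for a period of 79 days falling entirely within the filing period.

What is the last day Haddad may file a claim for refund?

4 years after 1 April 2021 is April 1, 2025.
Tolling adds 79 days: April 1, 2025 + 79 days = June 19, 2025.
June 19, 2025 is a Thursday and not a legal holiday, so no extension applies.

June 19, 2025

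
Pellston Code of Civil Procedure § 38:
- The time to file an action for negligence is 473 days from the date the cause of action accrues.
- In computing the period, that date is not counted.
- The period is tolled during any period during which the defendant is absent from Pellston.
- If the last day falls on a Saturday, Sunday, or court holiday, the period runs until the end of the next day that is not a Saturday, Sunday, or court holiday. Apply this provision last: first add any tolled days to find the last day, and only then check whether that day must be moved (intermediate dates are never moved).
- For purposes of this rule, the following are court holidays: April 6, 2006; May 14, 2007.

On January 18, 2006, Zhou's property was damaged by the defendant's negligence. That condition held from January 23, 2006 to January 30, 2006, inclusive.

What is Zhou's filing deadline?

473 days after January 18, 2006 is May 6, 2007.
From January 23, 2006 through January 30, 2006 inclusive is 8 days; tolling adds 8 days: May 6, 2007 + 8 days = May 14, 2007.
May 14, 2007 is a listed holiday. The next qualifying day is May 15, 2007.

May 15, 2007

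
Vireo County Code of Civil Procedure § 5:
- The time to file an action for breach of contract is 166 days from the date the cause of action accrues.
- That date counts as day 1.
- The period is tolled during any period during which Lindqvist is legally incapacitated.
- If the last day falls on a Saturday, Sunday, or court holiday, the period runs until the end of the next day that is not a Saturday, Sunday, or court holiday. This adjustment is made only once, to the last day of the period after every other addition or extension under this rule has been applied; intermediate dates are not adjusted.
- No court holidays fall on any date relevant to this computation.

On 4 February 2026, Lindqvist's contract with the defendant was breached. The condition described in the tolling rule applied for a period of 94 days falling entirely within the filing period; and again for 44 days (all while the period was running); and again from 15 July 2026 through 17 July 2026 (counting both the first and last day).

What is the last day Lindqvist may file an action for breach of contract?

December 7, 2026

Counting 4 February 2026 as day 1, day 166 is July 19, 2026.
Tolling adds 94 days: July 19, 2026 + 94 days = October 21, 2026.
Tolling adds 44 days: October 21, 2026 + 44 days = December 4, 2026.
From July 15, 2026 through July 17, 2026 inclusive is 3 days; tolling adds 3 days: December 4, 2026 + 3 days = December 7, 2026.
December 7, 2026 is a Monday and not a court holiday, so no extension applies.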